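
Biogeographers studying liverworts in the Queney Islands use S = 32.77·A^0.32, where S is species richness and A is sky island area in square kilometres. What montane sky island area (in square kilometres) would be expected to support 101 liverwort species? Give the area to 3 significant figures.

101 = 32.77 × A^0.32  ⇒  A^0.32 = 101/32.77 = 3.082
ln A = ln(3.082) / 0.32 = 1.1256 / 0.32 = 3.5175
A = e^3.5175 ≈ 33.7 square kilometres

33.7 square kilometres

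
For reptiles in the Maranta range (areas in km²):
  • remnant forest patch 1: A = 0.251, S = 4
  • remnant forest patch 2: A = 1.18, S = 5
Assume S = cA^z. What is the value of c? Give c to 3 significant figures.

4.88

z = ln(S₂/S₁) / ln(A₂/A₁) = ln(5/4) / ln(1.18/0.251) = 0.2231 / 1.5478 = 0.1442
c = S₁ / A₁^z = 4 / 0.251^0.1442 = 4 / 0.8193 = 4.882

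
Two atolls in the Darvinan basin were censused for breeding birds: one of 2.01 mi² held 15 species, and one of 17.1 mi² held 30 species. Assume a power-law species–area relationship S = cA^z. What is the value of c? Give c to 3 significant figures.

z = ln(S₂/S₁) / ln(A₂/A₁) = ln(30/15) / ln(17.1/2.01) = 0.6931 / 2.1409 = 0.3238
c = S₁ / A₁^z = 15 / 2.01^0.3238 = 15 / 1.254 = 11.97

12.0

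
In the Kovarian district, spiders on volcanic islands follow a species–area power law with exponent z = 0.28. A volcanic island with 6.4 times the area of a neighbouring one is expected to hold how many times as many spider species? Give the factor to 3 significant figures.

1.68

S₂/S₁ = (A₂/A₁)^z = 6.4^0.28
ln(S₂/S₁) = 0.28 × ln 6.4 = 0.28 × 1.8563 = 0.5198
S₂/S₁ = e^0.5198 ≈ 1.682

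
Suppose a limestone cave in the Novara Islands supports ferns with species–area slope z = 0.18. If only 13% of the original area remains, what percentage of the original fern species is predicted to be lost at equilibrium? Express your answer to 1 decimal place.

S_new/S_old = (A_new/A_old)^z = 0.13^0.18
= exp(0.18 × ln 0.13) = exp(0.18 × -2.0402) = exp(-0.3672) ≈ 0.6926
Fraction lost = 1 − 0.6926 = 0.3074

30.7%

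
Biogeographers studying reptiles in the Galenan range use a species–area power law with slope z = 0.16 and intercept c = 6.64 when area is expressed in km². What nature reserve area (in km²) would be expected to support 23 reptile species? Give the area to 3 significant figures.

23 = 6.64 × A^0.16  ⇒  A^0.16 = 23/6.64 = 3.464
ln A = ln(3.464) / 0.16 = 1.2424 / 0.16 = 7.7649
A = e^7.7649 ≈ 2356 km²

2360 km²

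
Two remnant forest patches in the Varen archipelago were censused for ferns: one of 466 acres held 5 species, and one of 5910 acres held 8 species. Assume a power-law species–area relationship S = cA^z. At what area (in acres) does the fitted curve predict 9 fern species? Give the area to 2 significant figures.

z = ln(8/5) / ln(5910/466) = 0.4700 / 2.5402 = 0.1850
c = 5 / 466^0.1850 = 5 / 3.117 = 1.604
A = (9/1.604)^(1/0.1850) ⇒ ln A = ln(5.61)/0.1850 = 9.3210
A = e^9.3210 ≈ 11170 acres

11000 acres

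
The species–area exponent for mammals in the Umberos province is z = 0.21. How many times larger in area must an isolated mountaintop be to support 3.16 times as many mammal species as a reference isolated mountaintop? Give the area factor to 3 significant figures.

(A₂/A₁)^0.21 = 3.16, so A₂/A₁ = 3.16^(1/0.21) = 3.16^4.762
ln(A₂/A₁) = ln 3.16 / 0.21 = 1.1506 / 0.21 = 5.4789
A₂/A₁ = e^5.4789 ≈ 239.6

240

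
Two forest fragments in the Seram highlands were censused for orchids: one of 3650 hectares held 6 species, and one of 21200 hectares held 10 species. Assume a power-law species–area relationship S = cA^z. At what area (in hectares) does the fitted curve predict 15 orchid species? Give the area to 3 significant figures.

z = ln(10/6) / ln(21200/3650) = 0.5108 / 1.7593 = 0.2904
c = 6 / 3650^0.2904 = 6 / 10.82 = 0.5544
A = (15/0.5544)^(1/0.2904) ⇒ ln A = ln(27.06)/0.2904 = 11.3582
A = e^11.3582 ≈ 85663 hectares

85700 hectares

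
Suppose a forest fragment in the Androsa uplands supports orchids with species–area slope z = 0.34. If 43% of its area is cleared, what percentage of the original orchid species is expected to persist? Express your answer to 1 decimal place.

82.6%

S_new/S_old = (A_new/A_old)^z = 0.57^0.34
= exp(0.34 × ln 0.57) = exp(0.34 × -0.5621) = exp(-0.1911) ≈ 0.826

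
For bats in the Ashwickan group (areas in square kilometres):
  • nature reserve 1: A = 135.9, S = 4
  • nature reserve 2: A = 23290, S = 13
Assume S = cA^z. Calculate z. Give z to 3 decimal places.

Taking logs: ln S = ln c + z ln A, so z = (ln S₂ − ln S₁)/(ln A₂ − ln A₁).
z = ln(13/4) / ln(23290/135.9) = ln(3.25) / ln(171.4) = 1.1787 / 5.1439 = 0.2291

0.229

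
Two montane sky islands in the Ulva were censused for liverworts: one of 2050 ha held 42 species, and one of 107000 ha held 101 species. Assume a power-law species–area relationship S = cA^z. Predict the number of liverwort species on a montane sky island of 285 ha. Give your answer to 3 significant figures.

27.1

z = ln(101/42) / ln(107000/2050) = 0.8775 / 3.9550 = 0.2219
c = 42 / 2050^0.2219 = 42 / 5.429 = 7.736
S₃ = 7.736 × 285^0.2219 = 7.736 × 3.505 ≈ 27.11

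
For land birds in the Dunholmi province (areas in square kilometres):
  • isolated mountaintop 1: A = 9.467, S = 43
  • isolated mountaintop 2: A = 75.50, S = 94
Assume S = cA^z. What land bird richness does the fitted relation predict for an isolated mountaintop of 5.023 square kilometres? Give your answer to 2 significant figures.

z = ln(94/43) / ln(75.5/9.467) = 0.7821 / 2.0763 = 0.3767
c = 43 / 9.467^0.3767 = 43 / 2.332 = 18.44
S₃ = 18.44 × 5.023^0.3767 = 18.44 × 1.837 ≈ 33.87

34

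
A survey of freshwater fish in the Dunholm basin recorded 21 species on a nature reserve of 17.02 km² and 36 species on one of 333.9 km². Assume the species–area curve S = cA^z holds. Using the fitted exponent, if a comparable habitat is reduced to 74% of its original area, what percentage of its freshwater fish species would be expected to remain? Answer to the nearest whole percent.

z = ln(36/21) / ln(333.9/17.02) = 0.5390 / 2.9765 = 0.1811
S_new/S_old = (A_new/A_old)^z = 0.74^0.1811 = exp(0.1811 × -0.3011) = 0.9469

95%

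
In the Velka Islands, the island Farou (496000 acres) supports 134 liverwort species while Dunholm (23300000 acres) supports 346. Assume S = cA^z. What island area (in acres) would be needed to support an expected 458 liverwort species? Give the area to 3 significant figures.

z = ln(346/134) / ln(23300000/496000) = 0.9486 / 3.8496 = 0.2464
c = 134 / 496000^0.2464 = 134 / 25.32 = 5.293
A = (458/5.293)^(1/0.2464) ⇒ ln A = ln(86.54)/0.2464 = 18.1020
A = e^18.1020 ≈ 72711854 acres

72700000 acres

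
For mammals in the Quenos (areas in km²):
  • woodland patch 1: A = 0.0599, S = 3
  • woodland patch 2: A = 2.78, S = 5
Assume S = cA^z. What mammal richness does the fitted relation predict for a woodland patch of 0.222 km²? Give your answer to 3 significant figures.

3.57

z = ln(5/3) / ln(2.78/0.0599) = 0.5108 / 3.8375 = 0.1331
c = 3 / 0.0599^0.1331 = 3 / 0.6875 = 4.364
S₃ = 4.364 × 0.222^0.1331 = 4.364 × 0.8184 ≈ 3.572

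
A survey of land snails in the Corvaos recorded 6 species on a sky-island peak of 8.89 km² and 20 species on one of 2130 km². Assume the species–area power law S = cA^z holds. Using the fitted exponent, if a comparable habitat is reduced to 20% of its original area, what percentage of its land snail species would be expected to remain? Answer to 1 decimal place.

z = ln(20/6) / ln(2130/8.89) = 1.2040 / 5.4790 = 0.2197
S_new/S_old = (A_new/A_old)^z = 0.2^0.2197 = exp(0.2197 × -1.6094) = 0.7021

70.2%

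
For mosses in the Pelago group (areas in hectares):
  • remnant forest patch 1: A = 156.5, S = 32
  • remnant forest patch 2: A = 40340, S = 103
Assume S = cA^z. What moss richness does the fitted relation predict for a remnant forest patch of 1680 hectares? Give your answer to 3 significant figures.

52.7

z = ln(103/32) / ln(40340/156.5) = 1.1690 / 5.5520 = 0.2106
c = 32 / 156.5^0.2106 = 32 / 2.898 = 11.04
S₃ = 11.04 × 1680^0.2106 = 11.04 × 4.776 ≈ 52.75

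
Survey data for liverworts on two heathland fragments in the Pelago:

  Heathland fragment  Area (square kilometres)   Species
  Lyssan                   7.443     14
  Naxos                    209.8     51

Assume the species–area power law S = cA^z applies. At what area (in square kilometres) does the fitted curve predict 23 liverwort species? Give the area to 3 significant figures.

z = ln(51/14) / ln(209.8/7.443) = 1.2928 / 3.3389 = 0.3872
c = 14 / 7.443^0.3872 = 14 / 2.175 = 6.436
A = (23/6.436)^(1/0.3872) ⇒ ln A = ln(3.574)/0.3872 = 3.2894
A = e^3.2894 ≈ 26.83 square kilometres

26.8 square kilometres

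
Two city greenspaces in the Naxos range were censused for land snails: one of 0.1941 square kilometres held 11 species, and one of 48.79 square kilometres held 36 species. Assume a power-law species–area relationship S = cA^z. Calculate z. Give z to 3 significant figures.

0.215

Taking logs: ln S = ln c + z ln A, so z = (ln S₂ − ln S₁)/(ln A₂ − ln A₁).
z = ln(36/11) / ln(48.79/0.1941) = ln(3.273) / ln(251.4) = 1.1856 / 5.5269 = 0.2145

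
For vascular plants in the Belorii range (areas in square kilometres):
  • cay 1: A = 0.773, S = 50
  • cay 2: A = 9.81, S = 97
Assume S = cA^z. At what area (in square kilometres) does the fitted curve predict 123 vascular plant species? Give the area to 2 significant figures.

24 square kilometres

z = ln(97/50) / ln(9.81/0.773) = 0.6627 / 2.5409 = 0.2608
c = 50 / 0.773^0.2608 = 50 / 0.9351 = 53.47
A = (123/53.47)^(1/0.2608) ⇒ ln A = ln(2.3)/0.2608 = 3.1939
A = e^3.1939 ≈ 24.38 square kilometres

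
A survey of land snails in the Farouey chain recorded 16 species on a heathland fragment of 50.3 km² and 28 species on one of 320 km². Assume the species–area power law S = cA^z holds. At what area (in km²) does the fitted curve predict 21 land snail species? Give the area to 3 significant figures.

z = ln(28/16) / ln(320/50.3) = 0.5596 / 1.8503 = 0.3024
c = 16 / 50.3^0.3024 = 16 / 3.271 = 4.892
A = (21/4.892)^(1/0.3024) ⇒ ln A = ln(4.293)/0.3024 = 4.8171
A = e^4.8171 ≈ 123.6 km²

124 km²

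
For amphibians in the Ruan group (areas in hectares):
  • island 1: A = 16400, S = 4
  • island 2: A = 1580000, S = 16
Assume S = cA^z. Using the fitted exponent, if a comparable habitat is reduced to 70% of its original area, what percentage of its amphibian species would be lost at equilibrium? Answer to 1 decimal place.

z = ln(16/4) / ln(1580000/16400) = 1.3863 / 4.5679 = 0.3035
S_new/S_old = (A_new/A_old)^z = 0.7^0.3035 = exp(0.3035 × -0.3567) = 0.8974
Fraction lost = 1 − 0.8974 = 0.1026

10.3%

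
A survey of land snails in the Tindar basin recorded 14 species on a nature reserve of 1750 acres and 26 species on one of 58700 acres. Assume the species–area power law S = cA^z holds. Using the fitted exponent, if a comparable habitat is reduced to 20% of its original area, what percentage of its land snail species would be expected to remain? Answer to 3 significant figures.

z = ln(26/14) / ln(58700/1750) = 0.6190 / 3.5128 = 0.1762
S_new/S_old = (A_new/A_old)^z = 0.2^0.1762 = exp(0.1762 × -1.6094) = 0.7531

75.3%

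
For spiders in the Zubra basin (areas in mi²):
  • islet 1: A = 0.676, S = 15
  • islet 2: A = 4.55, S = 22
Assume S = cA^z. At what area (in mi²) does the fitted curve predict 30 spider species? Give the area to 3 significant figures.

z = ln(22/15) / ln(4.55/0.676) = 0.3830 / 1.9067 = 0.2009
c = 15 / 0.676^0.2009 = 15 / 0.9244 = 16.23
A = (30/16.23)^(1/0.2009) ⇒ ln A = ln(1.849)/0.2009 = 3.0592
A = e^3.0592 ≈ 21.31 mi²

21.3 mi²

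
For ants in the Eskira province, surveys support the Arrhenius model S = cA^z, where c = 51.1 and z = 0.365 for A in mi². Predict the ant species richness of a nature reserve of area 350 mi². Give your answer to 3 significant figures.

S = 51.1 × 350^0.365
ln S = ln 51.1 + 0.365 × ln 350 = 3.9338 + 0.365 × 5.8579 = 6.0719
S = e^6.0719 ≈ 433.5

434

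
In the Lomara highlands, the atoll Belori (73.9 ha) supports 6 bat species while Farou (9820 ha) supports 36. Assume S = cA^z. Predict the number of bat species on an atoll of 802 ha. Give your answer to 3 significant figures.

14.4

z = ln(36/6) / ln(9820/73.9) = 1.7918 / 4.8895 = 0.3665
c = 6 / 73.9^0.3665 = 6 / 4.839 = 1.24
S₃ = 1.24 × 802^0.3665 = 1.24 × 11.59 ≈ 14.38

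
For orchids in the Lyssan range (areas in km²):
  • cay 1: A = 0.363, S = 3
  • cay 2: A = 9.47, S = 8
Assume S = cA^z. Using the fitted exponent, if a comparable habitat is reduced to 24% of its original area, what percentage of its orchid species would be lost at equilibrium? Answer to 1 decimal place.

34.9%

z = ln(8/3) / ln(9.47/0.363) = 0.9808 / 3.2615 = 0.3007
S_new/S_old = (A_new/A_old)^z = 0.24^0.3007 = exp(0.3007 × -1.4271) = 0.651
Fraction lost = 1 − 0.651 = 0.349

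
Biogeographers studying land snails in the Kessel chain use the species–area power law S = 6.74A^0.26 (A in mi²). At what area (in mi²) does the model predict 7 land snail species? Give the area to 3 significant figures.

7 = 6.74 × A^0.26  ⇒  A^0.26 = 7/6.74 = 1.039
ln A = ln(1.039) / 0.26 = 0.0379 / 0.26 = 0.1456
A = e^0.1456 ≈ 1.157 mi²

1.16 mi²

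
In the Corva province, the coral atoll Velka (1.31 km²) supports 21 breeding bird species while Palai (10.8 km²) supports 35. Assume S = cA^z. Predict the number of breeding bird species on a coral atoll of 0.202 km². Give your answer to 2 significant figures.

z = ln(35/21) / ln(10.8/1.31) = 0.5108 / 2.1095 = 0.2422
c = 21 / 1.31^0.2422 = 21 / 1.068 = 19.67
S₃ = 19.67 × 0.202^0.2422 = 19.67 × 0.6789 ≈ 13.35

13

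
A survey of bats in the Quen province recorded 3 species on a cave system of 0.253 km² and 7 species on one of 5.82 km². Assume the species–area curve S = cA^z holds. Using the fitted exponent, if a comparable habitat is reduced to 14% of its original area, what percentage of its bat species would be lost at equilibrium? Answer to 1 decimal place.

z = ln(7/3) / ln(5.82/0.253) = 0.8473 / 3.1357 = 0.2702
S_new/S_old = (A_new/A_old)^z = 0.14^0.2702 = exp(0.2702 × -1.9661) = 0.5879
Fraction lost = 1 − 0.5879 = 0.4121

41.2%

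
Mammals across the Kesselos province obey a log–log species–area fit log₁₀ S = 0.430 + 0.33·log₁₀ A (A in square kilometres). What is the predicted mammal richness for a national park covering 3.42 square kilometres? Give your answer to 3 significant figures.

S = 2.692 × 3.42^0.33 = 2.692 × 1.5 ≈ 4.039

4.04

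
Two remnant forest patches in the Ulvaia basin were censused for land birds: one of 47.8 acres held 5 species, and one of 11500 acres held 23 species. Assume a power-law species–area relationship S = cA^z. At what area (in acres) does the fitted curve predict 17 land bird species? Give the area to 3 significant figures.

z = ln(23/5) / ln(11500/47.8) = 1.5261 / 5.4831 = 0.2783
c = 5 / 47.8^0.2783 = 5 / 2.934 = 1.704
A = (17/1.704)^(1/0.2783) ⇒ ln A = ln(9.975)/0.2783 = 8.2640
A = e^8.2640 ≈ 3882 acres

3880 acres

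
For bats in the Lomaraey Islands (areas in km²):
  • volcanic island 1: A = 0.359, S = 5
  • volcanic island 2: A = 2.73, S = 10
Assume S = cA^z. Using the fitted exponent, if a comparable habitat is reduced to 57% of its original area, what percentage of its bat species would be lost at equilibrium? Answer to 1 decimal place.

17.5%

z = ln(10/5) / ln(2.73/0.359) = 0.6931 / 2.0287 = 0.3417
S_new/S_old = (A_new/A_old)^z = 0.57^0.3417 = exp(0.3417 × -0.5621) = 0.8253
Fraction lost = 1 − 0.8253 = 0.1747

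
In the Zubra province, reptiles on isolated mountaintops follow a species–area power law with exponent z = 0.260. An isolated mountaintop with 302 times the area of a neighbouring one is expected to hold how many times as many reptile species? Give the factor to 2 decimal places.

S₂/S₁ = (A₂/A₁)^z = 302^0.26
ln(S₂/S₁) = 0.26 × ln 302 = 0.26 × 5.7104 = 1.4847
S₂/S₁ = e^1.4847 ≈ 4.414

4.41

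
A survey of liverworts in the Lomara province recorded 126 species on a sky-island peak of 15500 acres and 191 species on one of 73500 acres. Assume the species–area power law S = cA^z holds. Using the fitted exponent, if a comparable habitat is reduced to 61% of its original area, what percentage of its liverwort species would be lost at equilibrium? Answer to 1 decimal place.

z = ln(191/126) / ln(73500/15500) = 0.4160 / 1.5564 = 0.2673
S_new/S_old = (A_new/A_old)^z = 0.61^0.2673 = exp(0.2673 × -0.4943) = 0.8762
Fraction lost = 1 − 0.8762 = 0.1238

12.4%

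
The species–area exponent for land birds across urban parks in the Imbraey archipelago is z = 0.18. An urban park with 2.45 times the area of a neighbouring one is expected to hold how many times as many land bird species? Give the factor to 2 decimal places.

S₂/S₁ = (A₂/A₁)^z = 2.45^0.18
ln(S₂/S₁) = 0.18 × ln 2.45 = 0.18 × 0.8961 = 0.1613
S₂/S₁ = e^0.1613 ≈ 1.175

1.18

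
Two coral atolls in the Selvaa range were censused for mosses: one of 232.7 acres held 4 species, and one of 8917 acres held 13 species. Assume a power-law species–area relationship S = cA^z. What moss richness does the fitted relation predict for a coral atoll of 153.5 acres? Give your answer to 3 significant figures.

z = ln(13/4) / ln(8917/232.7) = 1.1787 / 3.6460 = 0.3233
c = 4 / 232.7^0.3233 = 4 / 5.823 = 0.687
S₃ = 0.687 × 153.5^0.3233 = 0.687 × 5.09 ≈ 3.497

3.50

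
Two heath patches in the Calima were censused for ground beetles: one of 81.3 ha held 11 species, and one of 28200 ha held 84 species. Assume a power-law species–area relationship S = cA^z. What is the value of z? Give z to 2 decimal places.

0.35

Taking logs: ln S = ln c + z ln A, so z = (ln S₂ − ln S₁)/(ln A₂ − ln A₁).
z = ln(84/11) / ln(28200/81.3) = ln(7.636) / ln(346.9) = 2.0329 / 5.8489 = 0.3476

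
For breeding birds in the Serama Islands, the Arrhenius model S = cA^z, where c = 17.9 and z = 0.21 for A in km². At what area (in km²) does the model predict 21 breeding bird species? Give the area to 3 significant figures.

21 = 17.9 × A^0.21  ⇒  A^0.21 = 21/17.9 = 1.173
ln A = ln(1.173) / 0.21 = 0.1597 / 0.21 = 0.7606
A = e^0.7606 ≈ 2.14 km²

2.14 km²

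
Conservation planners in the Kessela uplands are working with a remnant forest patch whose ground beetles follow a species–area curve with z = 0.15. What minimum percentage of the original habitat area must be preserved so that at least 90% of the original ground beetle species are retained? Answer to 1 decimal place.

Need (A_new/A_old)^0.15 = 0.9, so A_new/A_old = 0.9^(1/0.15) = 0.9^6.667
ln(A_new/A_old) = ln 0.9 / 0.15 = -0.1054 / 0.15 = -0.7024
A_new/A_old = e^-0.7024 ≈ 0.4954

49.5%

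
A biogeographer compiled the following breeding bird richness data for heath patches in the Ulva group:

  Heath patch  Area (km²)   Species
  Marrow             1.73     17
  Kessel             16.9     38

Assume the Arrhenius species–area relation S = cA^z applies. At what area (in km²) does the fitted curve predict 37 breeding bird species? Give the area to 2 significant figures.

16 km²

z = ln(38/17) / ln(16.9/1.73) = 0.8044 / 2.2792 = 0.3529
c = 17 / 1.73^0.3529 = 17 / 1.213 = 14.01
A = (37/14.01)^(1/0.3529) ⇒ ln A = ln(2.641)/0.3529 = 2.7517
A = e^2.7517 ≈ 15.67 km²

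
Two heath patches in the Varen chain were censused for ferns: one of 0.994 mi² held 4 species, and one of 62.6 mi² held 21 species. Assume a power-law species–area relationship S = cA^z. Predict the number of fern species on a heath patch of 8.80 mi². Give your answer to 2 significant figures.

9.6

z = ln(21/4) / ln(62.6/0.994) = 1.6582 / 4.1428 = 0.4003
c = 4 / 0.994^0.4003 = 4 / 0.9976 = 4.01
S₃ = 4.01 × 8.8^0.4003 = 4.01 × 2.388 ≈ 9.575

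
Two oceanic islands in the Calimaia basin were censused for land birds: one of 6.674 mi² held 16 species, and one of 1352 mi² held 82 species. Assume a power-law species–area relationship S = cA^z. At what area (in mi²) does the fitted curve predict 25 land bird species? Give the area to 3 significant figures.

z = ln(82/16) / ln(1352/6.674) = 1.6341 / 5.3111 = 0.3077
c = 16 / 6.674^0.3077 = 16 / 1.793 = 8.922
A = (25/8.922)^(1/0.3077) ⇒ ln A = ln(2.802)/0.3077 = 3.3487
A = e^3.3487 ≈ 28.47 mi²

28.5 mi²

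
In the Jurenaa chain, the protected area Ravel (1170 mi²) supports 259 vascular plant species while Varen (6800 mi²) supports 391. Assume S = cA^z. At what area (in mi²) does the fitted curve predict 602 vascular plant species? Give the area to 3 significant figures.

43000 mi²

z = ln(391/259) / ln(6800/1170) = 0.4119 / 1.7599 = 0.2340
c = 259 / 1170^0.2340 = 259 / 5.225 = 49.57
A = (602/49.57)^(1/0.2340) ⇒ ln A = ln(12.14)/0.2340 = 10.6686
A = e^10.6686 ≈ 42987 mi²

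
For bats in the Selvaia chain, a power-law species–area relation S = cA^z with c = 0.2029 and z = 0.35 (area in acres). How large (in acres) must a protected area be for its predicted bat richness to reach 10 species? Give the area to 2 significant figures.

69000 acres

10 = 0.2029 × A^0.35  ⇒  A^0.35 = 10/0.2029 = 49.29
ln A = ln(49.29) / 0.35 = 3.8976 / 0.35 = 11.1361
A = e^11.1361 ≈ 68602 acres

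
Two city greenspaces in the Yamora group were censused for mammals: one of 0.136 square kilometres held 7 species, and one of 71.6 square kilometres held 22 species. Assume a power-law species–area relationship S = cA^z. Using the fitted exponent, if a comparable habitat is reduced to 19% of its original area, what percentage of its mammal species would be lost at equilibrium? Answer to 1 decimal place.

z = ln(22/7) / ln(71.6/0.136) = 1.1451 / 6.2662 = 0.1827
S_new/S_old = (A_new/A_old)^z = 0.19^0.1827 = exp(0.1827 × -1.6607) = 0.7382
Fraction lost = 1 − 0.7382 = 0.2618

26.2%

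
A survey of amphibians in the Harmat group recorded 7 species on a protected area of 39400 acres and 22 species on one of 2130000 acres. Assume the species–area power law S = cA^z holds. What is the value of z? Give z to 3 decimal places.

0.287

Taking logs: ln S = ln c + z ln A, so z = (ln S₂ − ln S₁)/(ln A₂ − ln A₁).
z = ln(22/7) / ln(2130000/39400) = ln(3.143) / ln(54.06) = 1.1451 / 3.9901 = 0.2870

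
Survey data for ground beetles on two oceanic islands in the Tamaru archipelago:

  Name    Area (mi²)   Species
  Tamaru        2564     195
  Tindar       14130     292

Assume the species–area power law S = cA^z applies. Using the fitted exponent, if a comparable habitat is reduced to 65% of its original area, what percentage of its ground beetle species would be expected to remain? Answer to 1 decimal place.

z = ln(292/195) / ln(14130/2564) = 0.4038 / 1.7067 = 0.2366
S_new/S_old = (A_new/A_old)^z = 0.65^0.2366 = exp(0.2366 × -0.4308) = 0.9031

90.3%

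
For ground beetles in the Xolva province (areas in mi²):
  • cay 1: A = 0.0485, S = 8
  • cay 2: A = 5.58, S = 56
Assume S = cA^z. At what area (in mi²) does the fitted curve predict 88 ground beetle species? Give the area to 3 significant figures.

z = ln(56/8) / ln(5.58/0.0485) = 1.9459 / 4.7454 = 0.4101
c = 8 / 0.0485^0.4101 = 8 / 0.2891 = 27.67
A = (88/27.67)^(1/0.4101) ⇒ ln A = ln(3.18)/0.4101 = 2.8214
A = e^2.8214 ≈ 16.8 mi²

16.8 mi²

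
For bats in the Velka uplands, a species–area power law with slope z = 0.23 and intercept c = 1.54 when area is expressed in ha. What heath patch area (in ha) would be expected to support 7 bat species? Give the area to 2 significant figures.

720 ha

7 = 1.54 × A^0.23  ⇒  A^0.23 = 7/1.54 = 4.545
ln A = ln(4.545) / 0.23 = 1.5141 / 0.23 = 6.5832
A = e^6.5832 ≈ 722.8 ha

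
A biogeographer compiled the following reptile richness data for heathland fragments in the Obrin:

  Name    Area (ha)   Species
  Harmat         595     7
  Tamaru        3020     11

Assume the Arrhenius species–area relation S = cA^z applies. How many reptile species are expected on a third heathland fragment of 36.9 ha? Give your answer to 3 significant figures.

3.23

z = ln(11/7) / ln(3020/595) = 0.4520 / 1.6245 = 0.2782
c = 7 / 595^0.2782 = 7 / 5.915 = 1.183
S₃ = 1.183 × 36.9^0.2782 = 1.183 × 2.729 ≈ 3.229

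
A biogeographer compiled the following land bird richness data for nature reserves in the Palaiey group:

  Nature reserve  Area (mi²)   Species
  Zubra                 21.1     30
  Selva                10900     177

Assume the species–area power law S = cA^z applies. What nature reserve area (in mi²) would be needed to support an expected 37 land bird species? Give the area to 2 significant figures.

z = ln(177/30) / ln(10900/21.1) = 1.7750 / 6.2472 = 0.2841
c = 30 / 21.1^0.2841 = 30 / 2.378 = 12.61
A = (37/12.61)^(1/0.2841) ⇒ ln A = ln(2.933)/0.2841 = 3.7874
A = e^3.7874 ≈ 44.14 mi²

44 mi²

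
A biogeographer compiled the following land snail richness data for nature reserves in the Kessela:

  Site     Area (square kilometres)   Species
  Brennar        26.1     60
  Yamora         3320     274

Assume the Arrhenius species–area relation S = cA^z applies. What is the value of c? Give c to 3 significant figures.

21.6

z = ln(S₂/S₁) / ln(A₂/A₁) = ln(274/60) / ln(3320/26.1) = 1.5188 / 4.8458 = 0.3134
c = S₁ / A₁^z = 60 / 26.1^0.3134 = 60 / 2.78 = 21.58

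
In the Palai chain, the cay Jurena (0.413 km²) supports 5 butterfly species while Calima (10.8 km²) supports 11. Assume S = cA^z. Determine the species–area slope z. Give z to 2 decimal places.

0.24

Taking logs: ln S = ln c + z ln A, so z = (ln S₂ − ln S₁)/(ln A₂ − ln A₁).
z = ln(11/5) / ln(10.8/0.413) = ln(2.2) / ln(26.15) = 0.7885 / 3.2639 = 0.2416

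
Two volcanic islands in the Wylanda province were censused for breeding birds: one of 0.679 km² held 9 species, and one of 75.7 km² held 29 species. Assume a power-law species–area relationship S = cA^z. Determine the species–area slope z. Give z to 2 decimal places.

Taking logs: ln S = ln c + z ln A, so z = (ln S₂ − ln S₁)/(ln A₂ − ln A₁).
z = ln(29/9) / ln(75.7/0.679) = ln(3.222) / ln(111.5) = 1.1701 / 4.7139 = 0.2482

0.25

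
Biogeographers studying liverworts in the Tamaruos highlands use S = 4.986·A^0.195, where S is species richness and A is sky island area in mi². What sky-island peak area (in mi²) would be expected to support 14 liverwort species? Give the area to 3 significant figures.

14 = 4.986 × A^0.195  ⇒  A^0.195 = 14/4.986 = 2.808
ln A = ln(2.808) / 0.195 = 1.0324 / 0.195 = 5.2945
A = e^5.2945 ≈ 199.2 mi²

199 mi²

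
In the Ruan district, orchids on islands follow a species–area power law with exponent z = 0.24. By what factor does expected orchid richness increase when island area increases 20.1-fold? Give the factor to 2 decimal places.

S₂/S₁ = (A₂/A₁)^z = 20.1^0.24
ln(S₂/S₁) = 0.24 × ln 20.1 = 0.24 × 3.0007 = 0.7202
S₂/S₁ = e^0.7202 ≈ 2.055

2.05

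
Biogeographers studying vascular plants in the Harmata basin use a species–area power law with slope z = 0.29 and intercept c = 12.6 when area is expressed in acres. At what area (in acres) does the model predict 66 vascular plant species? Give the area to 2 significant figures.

66 = 12.6 × A^0.29  ⇒  A^0.29 = 66/12.6 = 5.238
ln A = ln(5.238) / 0.29 = 1.6560 / 0.29 = 5.7102
A = e^5.7102 ≈ 301.9 acres

300 acres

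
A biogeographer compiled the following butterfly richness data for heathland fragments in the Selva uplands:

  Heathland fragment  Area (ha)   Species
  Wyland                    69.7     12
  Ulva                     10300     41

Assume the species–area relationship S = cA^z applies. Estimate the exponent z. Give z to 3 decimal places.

Taking logs: ln S = ln c + z ln A, so z = (ln S₂ − ln S₁)/(ln A₂ − ln A₁).
z = ln(41/12) / ln(10300/69.7) = ln(3.417) / ln(147.8) = 1.2287 / 4.9957 = 0.2459

0.246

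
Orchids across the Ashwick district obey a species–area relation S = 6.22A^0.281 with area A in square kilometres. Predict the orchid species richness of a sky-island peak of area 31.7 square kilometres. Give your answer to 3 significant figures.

16.4

S = 6.22 × 31.7^0.281
ln S = ln 6.22 + 0.281 × ln 31.7 = 1.8278 + 0.281 × 3.4563 = 2.7990
S = e^2.7990 ≈ 16.43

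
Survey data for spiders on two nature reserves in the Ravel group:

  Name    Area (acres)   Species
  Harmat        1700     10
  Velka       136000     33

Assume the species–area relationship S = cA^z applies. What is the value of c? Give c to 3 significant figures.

1.32

z = ln(S₂/S₁) / ln(A₂/A₁) = ln(33/10) / ln(136000/1700) = 1.1939 / 4.3820 = 0.2725
c = S₁ / A₁^z = 10 / 1700^0.2725 = 10 / 7.589 = 1.318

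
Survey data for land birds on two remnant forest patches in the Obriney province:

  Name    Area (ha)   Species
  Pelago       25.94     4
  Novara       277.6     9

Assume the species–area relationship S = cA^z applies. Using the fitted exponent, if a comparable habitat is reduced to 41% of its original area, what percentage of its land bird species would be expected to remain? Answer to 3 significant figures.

73.7%

z = ln(9/4) / ln(277.6/25.94) = 0.8109 / 2.3704 = 0.3421
S_new/S_old = (A_new/A_old)^z = 0.41^0.3421 = exp(0.3421 × -0.8916) = 0.7371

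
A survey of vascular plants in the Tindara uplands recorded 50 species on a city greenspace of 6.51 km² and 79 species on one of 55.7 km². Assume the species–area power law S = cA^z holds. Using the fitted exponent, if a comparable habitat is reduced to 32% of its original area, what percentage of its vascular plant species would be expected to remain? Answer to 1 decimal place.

z = ln(79/50) / ln(55.7/6.51) = 0.4574 / 2.1466 = 0.2131
S_new/S_old = (A_new/A_old)^z = 0.32^0.2131 = exp(0.2131 × -1.1394) = 0.7844

78.4%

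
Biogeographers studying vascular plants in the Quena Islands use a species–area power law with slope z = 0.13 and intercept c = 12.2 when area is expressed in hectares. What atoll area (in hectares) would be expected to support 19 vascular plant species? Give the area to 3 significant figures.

30.2 hectares

19 = 12.2 × A^0.13  ⇒  A^0.13 = 19/12.2 = 1.557
ln A = ln(1.557) / 0.13 = 0.4430 / 0.13 = 3.4077
A = e^3.4077 ≈ 30.2 hectares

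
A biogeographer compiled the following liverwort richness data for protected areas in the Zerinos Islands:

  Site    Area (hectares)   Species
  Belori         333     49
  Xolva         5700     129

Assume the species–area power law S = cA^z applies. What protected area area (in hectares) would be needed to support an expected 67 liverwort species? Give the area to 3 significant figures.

z = ln(129/49) / ln(5700/333) = 0.9680 / 2.8401 = 0.3408
c = 49 / 333^0.3408 = 49 / 7.24 = 6.768
A = (67/6.768)^(1/0.3408) ⇒ ln A = ln(9.899)/0.3408 = 6.7261
A = e^6.7261 ≈ 833.9 hectares

834 hectares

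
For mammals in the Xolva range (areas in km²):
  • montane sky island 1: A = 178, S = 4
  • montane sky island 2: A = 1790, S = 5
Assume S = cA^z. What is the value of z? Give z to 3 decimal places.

0.097

Taking logs: ln S = ln c + z ln A, so z = (ln S₂ − ln S₁)/(ln A₂ − ln A₁).
z = ln(5/4) / ln(1790/178) = ln(1.25) / ln(10.06) = 0.2231 / 2.3082 = 0.0967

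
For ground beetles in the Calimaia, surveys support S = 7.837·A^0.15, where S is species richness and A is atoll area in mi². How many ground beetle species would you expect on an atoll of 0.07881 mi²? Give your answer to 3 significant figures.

S = 7.837 × 0.07881^0.15 = 7.837 × 0.6831 ≈ 5.353

5.35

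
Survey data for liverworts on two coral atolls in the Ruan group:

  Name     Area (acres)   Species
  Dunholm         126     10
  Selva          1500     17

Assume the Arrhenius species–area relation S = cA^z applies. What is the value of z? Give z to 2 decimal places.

Taking logs: ln S = ln c + z ln A, so z = (ln S₂ − ln S₁)/(ln A₂ − ln A₁).
z = ln(17/10) / ln(1500/126) = ln(1.7) / ln(11.9) = 0.5306 / 2.4769 = 0.2142

0.21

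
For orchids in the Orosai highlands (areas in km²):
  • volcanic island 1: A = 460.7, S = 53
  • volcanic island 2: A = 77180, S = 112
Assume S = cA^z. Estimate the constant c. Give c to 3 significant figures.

21.6

z = ln(S₂/S₁) / ln(A₂/A₁) = ln(112/53) / ln(77180/460.7) = 0.7482 / 5.1211 = 0.1461
c = S₁ / A₁^z = 53 / 460.7^0.1461 = 53 / 2.45 = 21.63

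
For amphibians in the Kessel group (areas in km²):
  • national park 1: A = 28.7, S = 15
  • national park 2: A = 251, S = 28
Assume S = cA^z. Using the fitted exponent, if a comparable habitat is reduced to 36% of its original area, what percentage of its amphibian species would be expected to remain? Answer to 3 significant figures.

74.5%

z = ln(28/15) / ln(251/28.7) = 0.6242 / 2.1686 = 0.2878
S_new/S_old = (A_new/A_old)^z = 0.36^0.2878 = exp(0.2878 × -1.0217) = 0.7452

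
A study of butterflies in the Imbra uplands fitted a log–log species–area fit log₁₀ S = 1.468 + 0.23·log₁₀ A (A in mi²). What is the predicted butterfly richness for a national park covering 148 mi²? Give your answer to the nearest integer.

93 species

S = 29.38 × 148^0.23 = 29.38 × 3.156 ≈ 92.72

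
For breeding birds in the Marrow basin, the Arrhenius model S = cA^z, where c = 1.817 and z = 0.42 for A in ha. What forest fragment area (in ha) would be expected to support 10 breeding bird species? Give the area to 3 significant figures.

10 = 1.817 × A^0.42  ⇒  A^0.42 = 10/1.817 = 5.504
ln A = ln(5.504) / 0.42 = 1.7054 / 0.42 = 4.0605
A = e^4.0605 ≈ 58 ha

58.0 ha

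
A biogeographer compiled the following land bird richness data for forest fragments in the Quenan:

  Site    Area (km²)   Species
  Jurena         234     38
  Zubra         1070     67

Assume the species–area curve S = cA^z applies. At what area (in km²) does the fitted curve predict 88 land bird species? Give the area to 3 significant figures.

z = ln(67/38) / ln(1070/234) = 0.5671 / 1.5201 = 0.3731
c = 38 / 234^0.3731 = 38 / 7.654 = 4.965
A = (88/4.965)^(1/0.3731) ⇒ ln A = ln(17.73)/0.3731 = 7.7062
A = e^7.7062 ≈ 2222 km²

2220 km²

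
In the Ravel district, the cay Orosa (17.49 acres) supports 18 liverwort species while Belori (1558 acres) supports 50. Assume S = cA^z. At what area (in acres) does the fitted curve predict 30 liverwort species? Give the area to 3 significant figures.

165 acres

z = ln(50/18) / ln(1558/17.49) = 1.0217 / 4.4895 = 0.2276
c = 18 / 17.49^0.2276 = 18 / 1.918 = 9.386
A = (30/9.386)^(1/0.2276) ⇒ ln A = ln(3.196)/0.2276 = 5.1064
A = e^5.1064 ≈ 165.1 acres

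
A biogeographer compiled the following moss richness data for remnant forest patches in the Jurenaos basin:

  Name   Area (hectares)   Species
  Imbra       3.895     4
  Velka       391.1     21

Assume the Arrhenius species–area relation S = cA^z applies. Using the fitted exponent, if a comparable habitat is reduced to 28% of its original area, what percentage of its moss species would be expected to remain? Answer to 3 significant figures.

z = ln(21/4) / ln(391.1/3.895) = 1.6582 / 4.6093 = 0.3598
S_new/S_old = (A_new/A_old)^z = 0.28^0.3598 = exp(0.3598 × -1.2730) = 0.6326

63.3%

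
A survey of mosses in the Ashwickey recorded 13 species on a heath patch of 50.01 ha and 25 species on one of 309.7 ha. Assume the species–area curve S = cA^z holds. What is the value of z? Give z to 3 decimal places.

0.359

Taking logs: ln S = ln c + z ln A, so z = (ln S₂ − ln S₁)/(ln A₂ − ln A₁).
z = ln(25/13) / ln(309.7/50.01) = ln(1.923) / ln(6.193) = 0.6539 / 1.8234 = 0.3586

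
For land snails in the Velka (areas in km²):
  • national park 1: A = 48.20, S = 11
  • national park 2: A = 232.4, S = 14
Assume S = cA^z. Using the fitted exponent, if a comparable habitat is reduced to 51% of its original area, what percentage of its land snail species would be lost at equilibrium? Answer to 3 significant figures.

z = ln(14/11) / ln(232.4/48.2) = 0.2412 / 1.5731 = 0.1533
S_new/S_old = (A_new/A_old)^z = 0.51^0.1533 = exp(0.1533 × -0.6733) = 0.9019
Fraction lost = 1 − 0.9019 = 0.09808

9.81%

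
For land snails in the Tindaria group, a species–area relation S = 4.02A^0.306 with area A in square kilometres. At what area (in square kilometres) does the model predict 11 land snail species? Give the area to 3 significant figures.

26.8 square kilometres

11 = 4.02 × A^0.306  ⇒  A^0.306 = 11/4.02 = 2.736
ln A = ln(2.736) / 0.306 = 1.0066 / 0.306 = 3.2896
A = e^3.2896 ≈ 26.83 square kilometres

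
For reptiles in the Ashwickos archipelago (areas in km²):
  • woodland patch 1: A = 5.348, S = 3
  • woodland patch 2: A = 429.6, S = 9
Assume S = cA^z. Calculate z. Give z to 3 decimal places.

0.250

Taking logs: ln S = ln c + z ln A, so z = (ln S₂ − ln S₁)/(ln A₂ − ln A₁).
z = ln(9/3) / ln(429.6/5.348) = ln(3) / ln(80.33) = 1.0986 / 4.3861 = 0.2505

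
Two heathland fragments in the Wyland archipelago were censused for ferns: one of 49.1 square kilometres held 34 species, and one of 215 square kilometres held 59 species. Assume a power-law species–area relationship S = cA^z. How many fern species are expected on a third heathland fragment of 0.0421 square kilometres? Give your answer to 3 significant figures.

z = ln(59/34) / ln(215/49.1) = 0.5512 / 1.4768 = 0.3732
c = 34 / 49.1^0.3732 = 34 / 4.277 = 7.949
S₃ = 7.949 × 0.0421^0.3732 = 7.949 × 0.3066 ≈ 2.437

2.44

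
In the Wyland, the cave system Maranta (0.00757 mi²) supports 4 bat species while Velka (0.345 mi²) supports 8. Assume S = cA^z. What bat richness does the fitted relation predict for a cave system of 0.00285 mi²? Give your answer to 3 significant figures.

3.35

z = ln(8/4) / ln(0.345/0.00757) = 0.6931 / 3.8194 = 0.1815
c = 4 / 0.00757^0.1815 = 4 / 0.4122 = 9.704
S₃ = 9.704 × 0.00285^0.1815 = 9.704 × 0.3452 ≈ 3.35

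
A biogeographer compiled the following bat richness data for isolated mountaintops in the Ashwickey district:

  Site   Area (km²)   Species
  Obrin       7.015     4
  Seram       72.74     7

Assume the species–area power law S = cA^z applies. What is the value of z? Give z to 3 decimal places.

Taking logs: ln S = ln c + z ln A, so z = (ln S₂ − ln S₁)/(ln A₂ − ln A₁).
z = ln(7/4) / ln(72.74/7.015) = ln(1.75) / ln(10.37) = 0.5596 / 2.3388 = 0.2393

0.239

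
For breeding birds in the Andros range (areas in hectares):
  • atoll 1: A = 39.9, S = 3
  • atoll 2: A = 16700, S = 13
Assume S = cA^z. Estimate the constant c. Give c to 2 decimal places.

z = ln(S₂/S₁) / ln(A₂/A₁) = ln(13/3) / ln(16700/39.9) = 1.4663 / 6.0368 = 0.2429
c = S₁ / A₁^z = 3 / 39.9^0.2429 = 3 / 2.448 = 1.225

1.23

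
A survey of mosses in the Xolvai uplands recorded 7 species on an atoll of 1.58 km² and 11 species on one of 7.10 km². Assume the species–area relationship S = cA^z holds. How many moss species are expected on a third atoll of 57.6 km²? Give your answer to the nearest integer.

21

z = ln(11/7) / ln(7.1/1.58) = 0.4520 / 1.5027 = 0.3008
c = 7 / 1.58^0.3008 = 7 / 1.148 = 6.1
S₃ = 6.1 × 57.6^0.3008 = 6.1 × 3.385 ≈ 20.65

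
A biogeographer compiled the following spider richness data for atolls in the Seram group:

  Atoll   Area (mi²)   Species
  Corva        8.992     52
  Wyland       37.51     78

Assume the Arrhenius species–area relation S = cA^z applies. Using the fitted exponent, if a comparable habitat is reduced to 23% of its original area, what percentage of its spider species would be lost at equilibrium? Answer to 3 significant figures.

z = ln(78/52) / ln(37.51/8.992) = 0.4055 / 1.4283 = 0.2839
S_new/S_old = (A_new/A_old)^z = 0.23^0.2839 = exp(0.2839 × -1.4697) = 0.6589
Fraction lost = 1 − 0.6589 = 0.3411

34.1%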